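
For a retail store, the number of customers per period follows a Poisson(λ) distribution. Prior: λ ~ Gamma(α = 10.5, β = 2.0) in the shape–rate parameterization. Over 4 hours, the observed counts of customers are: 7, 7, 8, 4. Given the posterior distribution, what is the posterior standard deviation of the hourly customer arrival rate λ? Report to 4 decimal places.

With a Gamma(shape α, rate β) prior, the Poisson likelihood is conjugate: the posterior is Gamma(α + ΣXᵢ, β + n).
Sum of counts S = 26 over n = 4 hours.
Posterior: Gamma(α+S, β+n) = Gamma(10.5+26, 2.0+4) = Gamma(36.5, 6.0).
SD = √α/β = √36.5/6.0 = 1.0069.

1.0069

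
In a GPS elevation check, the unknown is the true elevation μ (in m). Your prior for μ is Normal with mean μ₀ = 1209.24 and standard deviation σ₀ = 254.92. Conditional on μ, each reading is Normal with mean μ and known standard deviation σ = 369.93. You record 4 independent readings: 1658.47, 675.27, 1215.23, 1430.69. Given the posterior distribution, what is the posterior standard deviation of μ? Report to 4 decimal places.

149.7083

For Normal data with known variance σ², a Normal(μ₀, σ₀²) prior on μ is conjugate. Posterior precision = 1/σ₀² + n/σ²; posterior mean is the precision-weighted average of μ₀ and x̄.
σ₀² = 254.92² = 64984.2064, σ² = 369.93² = 136848.2049; σ² + n·σ₀² = 136848.2049 + 4·64984.2064 = 396785.0305.
Posterior precision = 1/σ₀² + n/σ² = 1/64984.2064 + 4/136848.2049 = (σ² + n·σ₀²)/(σ₀²σ²) = 396785.0305/(64984.2064·136848.2049); posterior variance σₙ² = σ₀²σ²/(σ² + n·σ₀²) = 64984.2064·136848.2049/396785.0305 = 22412.569299.
Posterior SD = √σₙ² = √(64984.2064·136848.2049/396785.0305) = 149.7083.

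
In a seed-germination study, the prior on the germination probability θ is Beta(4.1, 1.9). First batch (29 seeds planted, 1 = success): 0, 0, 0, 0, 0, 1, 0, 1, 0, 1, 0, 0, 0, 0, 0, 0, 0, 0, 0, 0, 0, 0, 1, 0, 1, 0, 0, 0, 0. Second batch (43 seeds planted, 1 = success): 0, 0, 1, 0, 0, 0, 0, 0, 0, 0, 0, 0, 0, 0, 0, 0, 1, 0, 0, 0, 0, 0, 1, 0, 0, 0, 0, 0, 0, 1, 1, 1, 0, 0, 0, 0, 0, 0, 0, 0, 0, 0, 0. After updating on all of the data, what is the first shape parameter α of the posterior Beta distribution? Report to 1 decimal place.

15.1

The Beta prior is conjugate to a Binomial/Bernoulli likelihood; the update adds successes to α and failures to β.
After batch 1: Beta(4.1+5, 1.9+24) = Beta(9.1, 25.9).
After batch 2: Beta(9.1+6, 25.9+37) = Beta(15.1, 62.9).
Posterior α = 15.1.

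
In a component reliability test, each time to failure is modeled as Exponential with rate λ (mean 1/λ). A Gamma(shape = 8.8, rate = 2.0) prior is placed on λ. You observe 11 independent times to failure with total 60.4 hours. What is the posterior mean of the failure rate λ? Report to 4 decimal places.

0.3173

With a Gamma(shape α, rate β) prior on the exponential rate λ, the posterior after n observations with total T = Σxᵢ is Gamma(α+n, β+T).
Posterior: Gamma(8.8+11, 2.0+60.4) = Gamma(19.8, 62.4).
Posterior mean of λ = α/β = 19.8/62.4 = 0.3173.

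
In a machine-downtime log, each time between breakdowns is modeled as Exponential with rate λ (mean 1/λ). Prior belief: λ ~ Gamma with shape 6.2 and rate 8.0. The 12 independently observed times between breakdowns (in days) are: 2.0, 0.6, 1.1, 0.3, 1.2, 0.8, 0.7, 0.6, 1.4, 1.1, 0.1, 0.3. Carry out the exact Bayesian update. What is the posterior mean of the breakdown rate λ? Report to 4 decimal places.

With a Gamma(shape α, rate β) prior on the exponential rate λ, the posterior after n observations with total T = Σxᵢ is Gamma(α+n, β+T).
Sum of observations T = 10.2 days; n = 12.
Posterior: Gamma(6.2+12, 8.0+10.2) = Gamma(18.2, 18.2).
Posterior mean of λ = α/β = 18.2/18.2 = 1.0000.

1.0000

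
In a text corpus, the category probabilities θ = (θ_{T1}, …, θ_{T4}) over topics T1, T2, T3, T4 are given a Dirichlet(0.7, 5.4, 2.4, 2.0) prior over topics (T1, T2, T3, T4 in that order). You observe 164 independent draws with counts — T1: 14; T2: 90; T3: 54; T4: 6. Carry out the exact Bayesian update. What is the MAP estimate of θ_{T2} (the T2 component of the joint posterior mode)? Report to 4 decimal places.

0.5537

The Dirichlet prior is conjugate to the Multinomial likelihood: each posterior αⱼ = prior αⱼ + observed count nⱼ.
Posterior concentration: (14.7, 95.4, 56.4, 8.0), total = 174.5.
Joint mode component: (α_{T2}−1)/(Σα−K) = 94.4/170.5 = 0.5537.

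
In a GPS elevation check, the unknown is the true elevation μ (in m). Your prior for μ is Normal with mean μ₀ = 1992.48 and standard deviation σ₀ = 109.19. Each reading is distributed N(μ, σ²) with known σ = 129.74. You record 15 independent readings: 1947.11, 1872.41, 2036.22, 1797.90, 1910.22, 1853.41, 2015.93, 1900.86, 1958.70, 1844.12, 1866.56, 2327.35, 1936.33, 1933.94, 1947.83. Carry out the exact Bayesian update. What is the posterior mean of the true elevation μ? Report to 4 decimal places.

1947.4935

For Normal data with known variance σ², a Normal(μ₀, σ₀²) prior on μ is conjugate. Posterior precision = 1/σ₀² + n/σ²; posterior mean is the precision-weighted average of μ₀ and x̄.
Σxᵢ = 1947.11 + 1872.41 + 2036.22 + 1797.90 + 1910.22 + 1853.41 + 2015.93 + 1900.86 + 1958.70 + 1844.12 + 1866.56 + 2327.35 + 1936.33 + 1933.94 + 1947.83 = 29148.89, so n·x̄ = 29148.89.
σ₀² = 109.19² = 11922.4561, σ² = 129.74² = 16832.4676; σ² + n·σ₀² = 16832.4676 + 15·11922.4561 = 195669.3091.
Posterior mean = (μ₀/σ₀² + n·x̄/σ²)/(1/σ₀² + n/σ²) = (σ²·μ₀ + σ₀²·n·x̄)/(σ² + n·σ₀²) = (16832.4676·1992.48 + 11922.4561·29148.89)/195669.3091 = 381064716.432377/195669.3091 = 1947.4935.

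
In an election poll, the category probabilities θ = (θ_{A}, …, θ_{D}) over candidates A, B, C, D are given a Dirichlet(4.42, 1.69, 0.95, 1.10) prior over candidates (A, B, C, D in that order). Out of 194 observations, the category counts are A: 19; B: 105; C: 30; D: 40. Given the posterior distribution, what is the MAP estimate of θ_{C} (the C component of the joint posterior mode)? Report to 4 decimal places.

0.1511

The Dirichlet prior is conjugate to the Multinomial likelihood: each posterior αⱼ = prior αⱼ + observed count nⱼ.
Posterior concentration: (23.42, 106.69, 30.95, 41.10), total = 202.16.
Joint mode component: (α_{C}−1)/(Σα−K) = 29.95/198.16 = 0.1511.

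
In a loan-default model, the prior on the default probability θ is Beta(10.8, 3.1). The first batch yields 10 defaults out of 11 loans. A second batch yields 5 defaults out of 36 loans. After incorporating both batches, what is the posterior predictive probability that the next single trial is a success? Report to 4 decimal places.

The Beta prior is conjugate to a Binomial/Bernoulli likelihood; the update adds successes to α and failures to β.
After batch 1: Beta(10.8+10, 3.1+1) = Beta(20.8, 4.1).
After batch 2: Beta(20.8+5, 4.1+31) = Beta(25.8, 35.1).
For a single future Bernoulli trial, P(success | data) = α/(α+β) = 0.4236.

0.4236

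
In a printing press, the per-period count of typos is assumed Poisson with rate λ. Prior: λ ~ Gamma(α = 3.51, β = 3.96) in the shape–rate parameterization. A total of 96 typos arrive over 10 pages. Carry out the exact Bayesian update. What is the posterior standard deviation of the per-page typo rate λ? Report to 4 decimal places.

0.7146

With a Gamma(shape α, rate β) prior, the Poisson likelihood is conjugate: the posterior is Gamma(α + ΣXᵢ, β + n).
Posterior: Gamma(α+S, β+n) = Gamma(3.51+96, 3.96+10) = Gamma(99.51, 13.96).
SD = √α/β = √99.51/13.96 = 0.7146.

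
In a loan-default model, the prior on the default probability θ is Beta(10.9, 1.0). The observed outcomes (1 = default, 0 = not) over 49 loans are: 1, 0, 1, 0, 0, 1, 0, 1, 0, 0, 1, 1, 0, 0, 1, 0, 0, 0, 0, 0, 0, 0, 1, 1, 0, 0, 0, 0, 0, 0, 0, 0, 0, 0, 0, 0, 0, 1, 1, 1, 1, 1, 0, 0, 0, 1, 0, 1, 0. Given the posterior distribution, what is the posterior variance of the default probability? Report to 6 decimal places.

0.003984

The Beta prior is conjugate to a Binomial/Bernoulli likelihood; the update adds successes to α and failures to β.
Posterior: Beta(α+k, β+n−k) = Beta(10.9+16, 1.0+33) = Beta(26.9, 34.0).
Var = αβ/((α+β)²(α+β+1)) = 26.9·34.0/(60.9²·61.9) = 0.003984.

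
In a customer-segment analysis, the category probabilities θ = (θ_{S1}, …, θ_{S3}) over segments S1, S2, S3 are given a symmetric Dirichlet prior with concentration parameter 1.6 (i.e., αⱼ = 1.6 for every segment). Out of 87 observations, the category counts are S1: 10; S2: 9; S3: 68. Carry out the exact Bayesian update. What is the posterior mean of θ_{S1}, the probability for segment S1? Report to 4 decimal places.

The Dirichlet prior is conjugate to the Multinomial likelihood: each posterior αⱼ = prior αⱼ + observed count nⱼ.
Posterior concentration: (11.6, 10.6, 69.6), total = 91.8.
E[θ_{S1}|data] = α_{S1}/Σα = 11.6/91.8 = 0.1264.

0.1264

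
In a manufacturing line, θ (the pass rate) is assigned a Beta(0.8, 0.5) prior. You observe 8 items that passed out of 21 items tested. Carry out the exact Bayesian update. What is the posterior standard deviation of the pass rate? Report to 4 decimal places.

The Beta prior is conjugate to a Binomial/Bernoulli likelihood; the update adds successes to α and failures to β.
Posterior: Beta(α+k, β+n−k) = Beta(0.8+8, 0.5+13) = Beta(8.8, 13.5).
Var = αβ/((α+β)²(α+β+1)) = 8.8·13.5/(22.3²·23.3) = 0.01025300; SD = √0.01025300 = 0.1013.

0.1013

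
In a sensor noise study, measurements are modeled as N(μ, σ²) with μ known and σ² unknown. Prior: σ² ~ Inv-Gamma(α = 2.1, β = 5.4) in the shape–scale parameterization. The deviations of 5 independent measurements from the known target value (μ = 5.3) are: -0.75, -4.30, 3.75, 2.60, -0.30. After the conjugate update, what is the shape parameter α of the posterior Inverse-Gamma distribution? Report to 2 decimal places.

4.60

With known mean μ and an Inverse-Gamma(α, β) prior on σ², the Normal likelihood is conjugate: posterior is Inv-Gamma(α + n/2, β + Σ(xᵢ−μ)²/2).
Σ(xᵢ−μ)² = (-0.75)² + (-4.30)² + (3.75)² + (2.60)² + (-0.30)² = 39.9650.
Posterior: Inv-Gamma(2.1 + 5/2, 5.4 + 39.9650/2) = Inv-Gamma(4.60, 25.38250).
Posterior α = 4.60.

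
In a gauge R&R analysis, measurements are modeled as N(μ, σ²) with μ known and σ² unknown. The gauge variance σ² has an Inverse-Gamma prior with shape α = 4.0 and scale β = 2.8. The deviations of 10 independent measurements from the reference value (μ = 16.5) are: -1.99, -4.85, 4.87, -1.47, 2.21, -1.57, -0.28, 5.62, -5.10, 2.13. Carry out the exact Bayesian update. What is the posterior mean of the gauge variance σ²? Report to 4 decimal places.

8.0324

With known mean μ and an Inverse-Gamma(α, β) prior on σ², the Normal likelihood is conjugate: posterior is Inv-Gamma(α + n/2, β + Σ(xᵢ−μ)²/2).
Σ(xᵢ−μ)² = (-1.99)² + (-4.85)² + (4.87)² + (-1.47)² + (2.21)² + (-1.57)² + (-0.28)² + (5.62)² + (-5.10)² + (2.13)² = 122.9191.
Posterior: Inv-Gamma(4.0 + 10/2, 2.8 + 122.9191/2) = Inv-Gamma(9.00, 64.25955).
E[σ²|data] = β/(α−1) = 64.25955/8.00 = 8.0324.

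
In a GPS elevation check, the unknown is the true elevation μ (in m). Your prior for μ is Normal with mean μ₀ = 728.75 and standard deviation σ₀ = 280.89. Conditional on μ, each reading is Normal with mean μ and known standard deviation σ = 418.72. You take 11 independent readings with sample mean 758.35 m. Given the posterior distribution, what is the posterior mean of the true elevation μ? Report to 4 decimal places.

753.3753

For Normal data with known variance σ², a Normal(μ₀, σ₀²) prior on μ is conjugate. Posterior precision = 1/σ₀² + n/σ²; posterior mean is the precision-weighted average of μ₀ and x̄.
n·x̄ = 11·758.35 = 8341.85.
σ₀² = 280.89² = 78899.1921, σ² = 418.72² = 175326.4384; σ² + n·σ₀² = 175326.4384 + 11·78899.1921 = 1043217.5515.
Posterior mean = (μ₀/σ₀² + n·x̄/σ²)/(1/σ₀² + n/σ²) = (σ²·μ₀ + σ₀²·n·x̄)/(σ² + n·σ₀²) = (175326.4384·728.75 + 78899.1921·8341.85)/1043217.5515 = 785934367.603385/1043217.5515 = 753.3753.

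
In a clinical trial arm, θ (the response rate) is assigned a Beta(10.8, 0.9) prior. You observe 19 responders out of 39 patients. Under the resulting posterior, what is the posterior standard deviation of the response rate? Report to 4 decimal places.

The Beta prior is conjugate to a Binomial/Bernoulli likelihood; the update adds successes to α and failures to β.
Posterior: Beta(α+k, β+n−k) = Beta(10.8+19, 0.9+20) = Beta(29.8, 20.9).
Var = αβ/((α+β)²(α+β+1)) = 29.8·20.9/(50.7²·51.7) = 0.00468658; SD = √0.00468658 = 0.0685.

0.0685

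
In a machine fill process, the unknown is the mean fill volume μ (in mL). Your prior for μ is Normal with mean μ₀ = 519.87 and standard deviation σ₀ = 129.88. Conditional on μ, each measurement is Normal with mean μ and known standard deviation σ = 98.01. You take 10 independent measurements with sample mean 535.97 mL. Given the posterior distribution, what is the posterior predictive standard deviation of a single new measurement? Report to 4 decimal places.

102.5417

For Normal data with known variance σ², a Normal(μ₀, σ₀²) prior on μ is conjugate. Posterior precision = 1/σ₀² + n/σ²; posterior mean is the precision-weighted average of μ₀ and x̄.
σ₀² = 129.88² = 16868.8144, σ² = 98.01² = 9605.9601; σ² + n·σ₀² = 9605.9601 + 10·16868.8144 = 178294.1041.
Posterior precision = 1/σ₀² + n/σ² = 1/16868.8144 + 10/9605.9601 = (σ² + n·σ₀²)/(σ₀²σ²) = 178294.1041/(16868.8144·9605.9601); posterior variance σₙ² = σ₀²σ²/(σ² + n·σ₀²) = 16868.8144·9605.9601/178294.1041 = 908.841932.
Predictive variance for one new observation = σₙ² + σ² = 16868.8144·9605.9601/178294.1041 + 9605.9601 = σ²·(σ₀² + 178294.1041)/178294.1041 = 9605.9601·195162.9185/178294.1041 = 10514.802032; SD = √(9605.9601·195162.9185/178294.1041) = 102.5417.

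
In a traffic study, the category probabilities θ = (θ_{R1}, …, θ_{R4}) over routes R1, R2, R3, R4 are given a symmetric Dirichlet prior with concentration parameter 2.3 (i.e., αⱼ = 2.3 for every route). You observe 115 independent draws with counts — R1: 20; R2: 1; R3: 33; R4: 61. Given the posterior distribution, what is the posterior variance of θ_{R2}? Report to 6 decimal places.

The Dirichlet prior is conjugate to the Multinomial likelihood: each posterior αⱼ = prior αⱼ + observed count nⱼ.
Posterior concentration: (22.3, 3.3, 35.3, 63.3), total = 124.2.
Var[θ_j] = α_j(Σα−α_j)/((Σα)²(Σα+1)) = 3.3·120.9/(124.2²·125.2) = 0.000207.

0.000207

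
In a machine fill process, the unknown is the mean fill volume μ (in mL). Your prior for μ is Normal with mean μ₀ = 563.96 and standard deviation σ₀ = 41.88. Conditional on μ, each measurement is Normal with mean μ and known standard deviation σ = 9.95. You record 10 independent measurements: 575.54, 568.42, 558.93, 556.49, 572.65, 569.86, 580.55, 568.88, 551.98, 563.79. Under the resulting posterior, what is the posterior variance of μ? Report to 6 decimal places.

For Normal data with known variance σ², a Normal(μ₀, σ₀²) prior on μ is conjugate. Posterior precision = 1/σ₀² + n/σ²; posterior mean is the precision-weighted average of μ₀ and x̄.
σ₀² = 41.88² = 1753.9344, σ² = 9.95² = 99.0025; σ² + n·σ₀² = 99.0025 + 10·1753.9344 = 17638.3465.
Posterior precision = 1/σ₀² + n/σ² = 1/1753.9344 + 10/99.0025 = (σ² + n·σ₀²)/(σ₀²σ²) = 17638.3465/(1753.9344·99.0025); posterior variance σₙ² = σ₀²σ²/(σ² + n·σ₀²) = 1753.9344·99.0025/17638.3465 = 9.844681.

9.844681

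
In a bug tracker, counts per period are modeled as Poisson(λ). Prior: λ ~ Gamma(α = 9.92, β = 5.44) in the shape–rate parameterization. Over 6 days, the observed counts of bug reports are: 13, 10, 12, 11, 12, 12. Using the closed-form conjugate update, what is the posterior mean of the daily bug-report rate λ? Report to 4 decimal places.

6.9860

With a Gamma(shape α, rate β) prior, the Poisson likelihood is conjugate: the posterior is Gamma(α + ΣXᵢ, β + n).
Sum of counts S = 70 over n = 6 days.
Posterior: Gamma(α+S, β+n) = Gamma(9.92+70, 5.44+6) = Gamma(79.92, 11.44).
Posterior mean = α/β = 79.92/11.44 = 6.9860.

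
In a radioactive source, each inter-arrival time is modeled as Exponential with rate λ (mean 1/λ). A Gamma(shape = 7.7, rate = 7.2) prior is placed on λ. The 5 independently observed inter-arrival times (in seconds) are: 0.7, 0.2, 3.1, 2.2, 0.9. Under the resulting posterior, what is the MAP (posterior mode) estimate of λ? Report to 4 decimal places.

0.8182

With a Gamma(shape α, rate β) prior on the exponential rate λ, the posterior after n observations with total T = Σxᵢ is Gamma(α+n, β+T).
Sum of observations T = 7.1 seconds; n = 5.
Posterior: Gamma(7.7+5, 7.2+7.1) = Gamma(12.7, 14.3).
Mode = (α−1)/β = 0.8182.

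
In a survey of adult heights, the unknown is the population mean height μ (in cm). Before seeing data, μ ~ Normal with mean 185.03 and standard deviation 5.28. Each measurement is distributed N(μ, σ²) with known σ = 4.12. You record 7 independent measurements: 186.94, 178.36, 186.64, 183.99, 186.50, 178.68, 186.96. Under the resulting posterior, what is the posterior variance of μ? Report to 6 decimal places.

For Normal data with known variance σ², a Normal(μ₀, σ₀²) prior on μ is conjugate. Posterior precision = 1/σ₀² + n/σ²; posterior mean is the precision-weighted average of μ₀ and x̄.
σ₀² = 5.28² = 27.8784, σ² = 4.12² = 16.9744; σ² + n·σ₀² = 16.9744 + 7·27.8784 = 212.1232.
Posterior precision = 1/σ₀² + n/σ² = 1/27.8784 + 7/16.9744 = (σ² + n·σ₀²)/(σ₀²σ²) = 212.1232/(27.8784·16.9744); posterior variance σₙ² = σ₀²σ²/(σ² + n·σ₀²) = 27.8784·16.9744/212.1232 = 2.230869.

2.230869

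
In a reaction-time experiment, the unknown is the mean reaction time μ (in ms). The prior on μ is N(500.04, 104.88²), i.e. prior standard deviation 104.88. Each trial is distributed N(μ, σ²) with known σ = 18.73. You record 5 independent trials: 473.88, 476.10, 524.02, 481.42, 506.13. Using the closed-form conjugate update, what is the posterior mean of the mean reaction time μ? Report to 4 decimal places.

For Normal data with known variance σ², a Normal(μ₀, σ₀²) prior on μ is conjugate. Posterior precision = 1/σ₀² + n/σ²; posterior mean is the precision-weighted average of μ₀ and x̄.
Σxᵢ = 473.88 + 476.10 + 524.02 + 481.42 + 506.13 = 2461.55, so n·x̄ = 2461.55.
σ₀² = 104.88² = 10999.8144, σ² = 18.73² = 350.8129; σ² + n·σ₀² = 350.8129 + 5·10999.8144 = 55349.8849.
Posterior mean = (μ₀/σ₀² + n·x̄/σ²)/(1/σ₀² + n/σ²) = (σ²·μ₀ + σ₀²·n·x̄)/(σ² + n·σ₀²) = (350.8129·500.04 + 10999.8144·2461.55)/55349.8849 = 27252013.618836/55349.8849 = 492.3590.

492.3590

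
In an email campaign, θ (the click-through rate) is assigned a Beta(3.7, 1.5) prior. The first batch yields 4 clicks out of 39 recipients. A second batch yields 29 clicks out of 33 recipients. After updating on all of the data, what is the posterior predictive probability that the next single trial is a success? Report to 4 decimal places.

0.4754

The Beta prior is conjugate to a Binomial/Bernoulli likelihood; the update adds successes to α and failures to β.
After batch 1: Beta(3.7+4, 1.5+35) = Beta(7.7, 36.5).
After batch 2: Beta(7.7+29, 36.5+4) = Beta(36.7, 40.5).
For a single future Bernoulli trial, P(success | data) = α/(α+β) = 0.4754.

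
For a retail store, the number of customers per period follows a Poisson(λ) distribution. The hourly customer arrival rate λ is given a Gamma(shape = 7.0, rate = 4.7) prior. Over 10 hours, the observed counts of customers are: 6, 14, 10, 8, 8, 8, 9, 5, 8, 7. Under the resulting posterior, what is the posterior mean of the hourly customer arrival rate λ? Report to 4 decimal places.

With a Gamma(shape α, rate β) prior, the Poisson likelihood is conjugate: the posterior is Gamma(α + ΣXᵢ, β + n).
Sum of counts S = 83 over n = 10 hours.
Posterior: Gamma(α+S, β+n) = Gamma(7.0+83, 4.7+10) = Gamma(90.0, 14.7).
Posterior mean = α/β = 90.0/14.7 = 6.1224.

6.1224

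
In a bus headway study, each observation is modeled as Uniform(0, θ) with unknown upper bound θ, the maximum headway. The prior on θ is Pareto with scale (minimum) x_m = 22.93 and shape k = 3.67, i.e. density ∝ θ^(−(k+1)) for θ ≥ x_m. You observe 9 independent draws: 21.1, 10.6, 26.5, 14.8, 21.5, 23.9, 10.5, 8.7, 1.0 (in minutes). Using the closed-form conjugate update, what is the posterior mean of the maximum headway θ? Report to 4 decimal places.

28.7708

A Pareto(scale x_m, shape k) prior on the upper bound θ of Uniform(0, θ) is conjugate: posterior is Pareto(max(x_m, max xᵢ), k + n).
Sample maximum = 26.5; prior scale x_m = 22.93 → posterior scale = max = 26.50.
Posterior shape = 3.67 + 9 = 12.67.
E[θ|data] = k·x_m/(k−1) = 12.67·26.50/11.67 = 28.7708.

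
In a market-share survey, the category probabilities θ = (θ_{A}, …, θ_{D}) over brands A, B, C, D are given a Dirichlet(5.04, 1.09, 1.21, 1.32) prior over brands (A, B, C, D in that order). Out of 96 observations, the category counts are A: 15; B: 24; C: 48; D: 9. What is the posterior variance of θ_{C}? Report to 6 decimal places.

The Dirichlet prior is conjugate to the Multinomial likelihood: each posterior αⱼ = prior αⱼ + observed count nⱼ.
Posterior concentration: (20.04, 25.09, 49.21, 10.32), total = 104.66.
Var[θ_j] = α_j(Σα−α_j)/((Σα)²(Σα+1)) = 49.21·55.45/(104.66²·105.66) = 0.002358.

0.002358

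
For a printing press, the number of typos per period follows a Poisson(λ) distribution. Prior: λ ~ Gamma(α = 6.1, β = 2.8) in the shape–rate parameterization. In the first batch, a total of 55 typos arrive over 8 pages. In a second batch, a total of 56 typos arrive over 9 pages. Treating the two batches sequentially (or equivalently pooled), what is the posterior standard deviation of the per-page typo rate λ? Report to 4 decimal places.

With a Gamma(shape α, rate β) prior, the Poisson likelihood is conjugate: the posterior is Gamma(α + ΣXᵢ, β + n).
After batch 1: Gamma(α+S, β+n) = Gamma(6.1+55, 2.8+8) = Gamma(61.1, 10.8).
After batch 2: Gamma(α+S, β+n) = Gamma(61.1+56, 10.8+9) = Gamma(117.1, 19.8).
SD = √α/β = √117.1/19.8 = 0.5465.

0.5465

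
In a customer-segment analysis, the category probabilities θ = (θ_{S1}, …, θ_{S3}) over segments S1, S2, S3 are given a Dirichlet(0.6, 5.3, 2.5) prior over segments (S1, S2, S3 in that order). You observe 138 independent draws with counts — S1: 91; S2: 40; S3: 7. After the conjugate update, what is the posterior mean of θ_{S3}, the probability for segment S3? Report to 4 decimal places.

The Dirichlet prior is conjugate to the Multinomial likelihood: each posterior αⱼ = prior αⱼ + observed count nⱼ.
Posterior concentration: (91.6, 45.3, 9.5), total = 146.4.
E[θ_{S3}|data] = α_{S3}/Σα = 9.5/146.4 = 0.0649.

0.0649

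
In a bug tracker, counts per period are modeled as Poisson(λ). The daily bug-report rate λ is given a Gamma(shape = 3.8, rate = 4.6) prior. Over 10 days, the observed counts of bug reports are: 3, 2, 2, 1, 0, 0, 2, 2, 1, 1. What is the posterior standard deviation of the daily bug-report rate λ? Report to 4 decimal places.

With a Gamma(shape α, rate β) prior, the Poisson likelihood is conjugate: the posterior is Gamma(α + ΣXᵢ, β + n).
Sum of counts S = 14 over n = 10 days.
Posterior: Gamma(α+S, β+n) = Gamma(3.8+14, 4.6+10) = Gamma(17.8, 14.6).
SD = √α/β = √17.8/14.6 = 0.2890.

0.2890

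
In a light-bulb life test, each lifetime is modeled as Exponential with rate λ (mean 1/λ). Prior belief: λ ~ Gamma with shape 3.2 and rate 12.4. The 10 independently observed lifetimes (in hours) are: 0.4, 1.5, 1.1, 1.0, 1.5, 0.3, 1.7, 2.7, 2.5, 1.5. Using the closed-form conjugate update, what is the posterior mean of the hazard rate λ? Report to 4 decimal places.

0.4962

With a Gamma(shape α, rate β) prior on the exponential rate λ, the posterior after n observations with total T = Σxᵢ is Gamma(α+n, β+T).
Sum of observations T = 14.2 hours; n = 10.
Posterior: Gamma(3.2+10, 12.4+14.2) = Gamma(13.2, 26.6).
Posterior mean of λ = α/β = 13.2/26.6 = 0.4962.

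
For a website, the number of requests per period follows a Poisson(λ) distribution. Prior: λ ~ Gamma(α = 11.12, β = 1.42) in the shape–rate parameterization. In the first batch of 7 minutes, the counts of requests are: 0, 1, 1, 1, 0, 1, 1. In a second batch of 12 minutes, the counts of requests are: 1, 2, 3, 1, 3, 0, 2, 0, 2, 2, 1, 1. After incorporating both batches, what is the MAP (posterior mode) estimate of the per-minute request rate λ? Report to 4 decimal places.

1.6219

With a Gamma(shape α, rate β) prior, the Poisson likelihood is conjugate: the posterior is Gamma(α + ΣXᵢ, β + n).
Batch 1: sum of counts S = 5 over n = 7 minutes.
After batch 1: Gamma(α+S, β+n) = Gamma(11.12+5, 1.42+7) = Gamma(16.12, 8.42).
Batch 2: sum of counts S = 18 over n = 12 minutes.
After batch 2: Gamma(α+S, β+n) = Gamma(16.12+18, 8.42+12) = Gamma(34.12, 20.42).
Mode of Gamma(α,β) for α≥1 is (α−1)/β = 33.12/20.42 = 1.6219.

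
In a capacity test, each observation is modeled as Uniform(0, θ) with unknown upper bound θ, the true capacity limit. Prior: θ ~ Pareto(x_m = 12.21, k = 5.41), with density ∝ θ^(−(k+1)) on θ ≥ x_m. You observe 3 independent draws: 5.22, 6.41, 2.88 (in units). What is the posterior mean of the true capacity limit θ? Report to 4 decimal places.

13.8578

A Pareto(scale x_m, shape k) prior on the upper bound θ of Uniform(0, θ) is conjugate: posterior is Pareto(max(x_m, max xᵢ), k + n).
Sample maximum = 6.41; prior scale x_m = 12.21 → posterior scale = max = 12.21.
Posterior shape = 5.41 + 3 = 8.41.
E[θ|data] = k·x_m/(k−1) = 8.41·12.21/7.41 = 13.8578.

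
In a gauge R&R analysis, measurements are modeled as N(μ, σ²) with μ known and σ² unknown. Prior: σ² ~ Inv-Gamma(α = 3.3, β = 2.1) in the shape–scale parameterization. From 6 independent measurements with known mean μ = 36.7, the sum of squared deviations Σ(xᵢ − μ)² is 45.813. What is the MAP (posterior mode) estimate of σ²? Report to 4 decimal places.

3.4255

With known mean μ and an Inverse-Gamma(α, β) prior on σ², the Normal likelihood is conjugate: posterior is Inv-Gamma(α + n/2, β + Σ(xᵢ−μ)²/2).
Posterior: Inv-Gamma(3.3 + 6/2, 2.1 + 45.813/2) = Inv-Gamma(6.30, 25.0065).
Mode = β/(α+1) = 25.0065/7.30 = 3.4255.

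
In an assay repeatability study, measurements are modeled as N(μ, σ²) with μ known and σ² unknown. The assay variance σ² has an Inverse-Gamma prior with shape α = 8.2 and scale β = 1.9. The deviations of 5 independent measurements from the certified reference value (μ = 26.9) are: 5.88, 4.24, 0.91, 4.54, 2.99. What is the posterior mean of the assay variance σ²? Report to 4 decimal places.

4.4707

With known mean μ and an Inverse-Gamma(α, β) prior on σ², the Normal likelihood is conjugate: posterior is Inv-Gamma(α + n/2, β + Σ(xᵢ−μ)²/2).
Σ(xᵢ−μ)² = (5.88)² + (4.24)² + (0.91)² + (4.54)² + (2.99)² = 82.9318.
Posterior: Inv-Gamma(8.2 + 5/2, 1.9 + 82.9318/2) = Inv-Gamma(10.70, 43.36590).
E[σ²|data] = β/(α−1) = 43.36590/9.70 = 4.4707.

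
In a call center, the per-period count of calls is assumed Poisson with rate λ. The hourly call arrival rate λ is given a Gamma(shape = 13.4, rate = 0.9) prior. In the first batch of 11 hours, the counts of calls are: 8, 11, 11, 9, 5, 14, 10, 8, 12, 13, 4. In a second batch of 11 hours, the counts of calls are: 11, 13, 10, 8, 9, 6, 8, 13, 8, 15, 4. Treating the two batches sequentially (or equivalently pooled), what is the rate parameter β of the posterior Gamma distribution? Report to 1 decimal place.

22.9

With a Gamma(shape α, rate β) prior, the Poisson likelihood is conjugate: the posterior is Gamma(α + ΣXᵢ, β + n).
Batch 1: sum of counts S = 105 over n = 11 hours.
After batch 1: Gamma(α+S, β+n) = Gamma(13.4+105, 0.9+11) = Gamma(118.4, 11.9).
Batch 2: sum of counts S = 105 over n = 11 hours.
After batch 2: Gamma(α+S, β+n) = Gamma(118.4+105, 11.9+11) = Gamma(223.4, 22.9).
Posterior β = 22.9.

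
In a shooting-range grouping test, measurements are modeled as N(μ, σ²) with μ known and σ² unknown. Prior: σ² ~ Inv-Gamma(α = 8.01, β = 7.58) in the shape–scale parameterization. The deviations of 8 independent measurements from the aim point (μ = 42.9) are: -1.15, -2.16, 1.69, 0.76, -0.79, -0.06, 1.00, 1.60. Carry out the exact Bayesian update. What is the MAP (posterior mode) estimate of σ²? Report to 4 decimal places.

1.1057

With known mean μ and an Inverse-Gamma(α, β) prior on σ², the Normal likelihood is conjugate: posterior is Inv-Gamma(α + n/2, β + Σ(xᵢ−μ)²/2).
Σ(xᵢ−μ)² = (-1.15)² + (-2.16)² + (1.69)² + (0.76)² + (-0.79)² + (-0.06)² + (1.00)² + (1.60)² = 13.6095.
Posterior: Inv-Gamma(8.01 + 8/2, 7.58 + 13.6095/2) = Inv-Gamma(12.01, 14.38475).
Mode = β/(α+1) = 14.38475/13.01 = 1.1057.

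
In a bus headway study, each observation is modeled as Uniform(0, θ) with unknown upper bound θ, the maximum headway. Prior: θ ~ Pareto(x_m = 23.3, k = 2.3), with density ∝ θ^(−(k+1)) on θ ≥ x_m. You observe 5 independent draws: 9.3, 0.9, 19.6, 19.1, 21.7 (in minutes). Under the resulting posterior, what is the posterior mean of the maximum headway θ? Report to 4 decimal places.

26.9984

A Pareto(scale x_m, shape k) prior on the upper bound θ of Uniform(0, θ) is conjugate: posterior is Pareto(max(x_m, max xᵢ), k + n).
Sample maximum = 21.7; prior scale x_m = 23.3 → posterior scale = max = 23.3.
Posterior shape = 2.3 + 5 = 7.3.
E[θ|data] = k·x_m/(k−1) = 7.3·23.3/6.3 = 26.9984.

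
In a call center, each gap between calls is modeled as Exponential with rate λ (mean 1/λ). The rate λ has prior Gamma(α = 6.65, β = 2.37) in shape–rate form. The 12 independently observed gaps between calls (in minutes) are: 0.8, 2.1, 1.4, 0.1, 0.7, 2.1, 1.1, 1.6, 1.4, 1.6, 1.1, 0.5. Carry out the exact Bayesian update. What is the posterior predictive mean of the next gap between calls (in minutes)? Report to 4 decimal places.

0.9558

With a Gamma(shape α, rate β) prior on the exponential rate λ, the posterior after n observations with total T = Σxᵢ is Gamma(α+n, β+T).
Sum of observations T = 14.5 minutes; n = 12.
Posterior: Gamma(6.65+12, 2.37+14.5) = Gamma(18.65, 16.87).
The predictive distribution for the next observation is Lomax; its mean is β/(α−1) = 16.87/17.65 = 0.9558.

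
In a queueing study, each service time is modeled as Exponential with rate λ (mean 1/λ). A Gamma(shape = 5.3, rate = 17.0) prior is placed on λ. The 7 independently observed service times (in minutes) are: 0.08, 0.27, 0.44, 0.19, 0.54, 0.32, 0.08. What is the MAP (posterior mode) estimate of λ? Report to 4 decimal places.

With a Gamma(shape α, rate β) prior on the exponential rate λ, the posterior after n observations with total T = Σxᵢ is Gamma(α+n, β+T).
Sum of observations T = 1.92 minutes; n = 7.
Posterior: Gamma(5.3+7, 17.0+1.92) = Gamma(12.3, 18.92).
Mode = (α−1)/β = 0.5973.

0.5973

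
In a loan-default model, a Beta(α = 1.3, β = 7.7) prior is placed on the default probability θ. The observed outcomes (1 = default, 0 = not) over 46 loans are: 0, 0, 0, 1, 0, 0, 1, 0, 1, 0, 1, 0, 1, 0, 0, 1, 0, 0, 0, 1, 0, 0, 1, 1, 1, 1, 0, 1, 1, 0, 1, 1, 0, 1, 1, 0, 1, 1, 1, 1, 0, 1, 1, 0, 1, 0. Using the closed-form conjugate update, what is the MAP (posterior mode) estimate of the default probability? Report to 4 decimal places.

0.4585

The Beta prior is conjugate to a Binomial/Bernoulli likelihood; the update adds successes to α and failures to β.
Posterior: Beta(α+k, β+n−k) = Beta(1.3+24, 7.7+22) = Beta(25.3, 29.7).
Mode of Beta(a,b) for a,b>1 is (a−1)/(a+b−2) = 24.3/53.0 = 0.4585.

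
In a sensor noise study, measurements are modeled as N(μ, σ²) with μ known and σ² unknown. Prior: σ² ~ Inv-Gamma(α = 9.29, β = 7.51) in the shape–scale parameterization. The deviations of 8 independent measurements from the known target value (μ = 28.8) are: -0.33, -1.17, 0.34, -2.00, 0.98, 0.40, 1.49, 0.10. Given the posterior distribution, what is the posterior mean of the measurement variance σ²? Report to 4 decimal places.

With known mean μ and an Inverse-Gamma(α, β) prior on σ², the Normal likelihood is conjugate: posterior is Inv-Gamma(α + n/2, β + Σ(xᵢ−μ)²/2).
Σ(xᵢ−μ)² = (-0.33)² + (-1.17)² + (0.34)² + (-2.00)² + (0.98)² + (0.40)² + (1.49)² + (0.10)² = 8.9439.
Posterior: Inv-Gamma(9.29 + 8/2, 7.51 + 8.9439/2) = Inv-Gamma(13.29, 11.98195).
E[σ²|data] = β/(α−1) = 11.98195/12.29 = 0.9749.

0.9749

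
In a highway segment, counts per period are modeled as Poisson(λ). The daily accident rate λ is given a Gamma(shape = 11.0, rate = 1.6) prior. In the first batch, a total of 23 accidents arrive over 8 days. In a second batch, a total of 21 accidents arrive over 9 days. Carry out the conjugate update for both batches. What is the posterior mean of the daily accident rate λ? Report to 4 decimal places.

2.9570

With a Gamma(shape α, rate β) prior, the Poisson likelihood is conjugate: the posterior is Gamma(α + ΣXᵢ, β + n).
After batch 1: Gamma(α+S, β+n) = Gamma(11.0+23, 1.6+8) = Gamma(34.0, 9.6).
After batch 2: Gamma(α+S, β+n) = Gamma(34.0+21, 9.6+9) = Gamma(55.0, 18.6).
Posterior mean = α/β = 55.0/18.6 = 2.9570.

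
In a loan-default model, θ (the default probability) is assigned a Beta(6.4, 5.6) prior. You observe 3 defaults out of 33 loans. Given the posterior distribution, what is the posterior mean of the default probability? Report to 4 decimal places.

The Beta prior is conjugate to a Binomial/Bernoulli likelihood; the update adds successes to α and failures to β.
Posterior: Beta(α+k, β+n−k) = Beta(6.4+3, 5.6+30) = Beta(9.4, 35.6).
Posterior mean = α/(α+β) = 9.4/45.0 = 0.2089.

0.2089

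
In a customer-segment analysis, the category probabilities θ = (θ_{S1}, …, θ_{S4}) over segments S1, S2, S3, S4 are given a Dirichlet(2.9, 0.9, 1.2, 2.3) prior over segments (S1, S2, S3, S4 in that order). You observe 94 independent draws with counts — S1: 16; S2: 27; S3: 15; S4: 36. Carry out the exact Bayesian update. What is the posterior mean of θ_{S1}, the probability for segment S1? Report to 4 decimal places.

The Dirichlet prior is conjugate to the Multinomial likelihood: each posterior αⱼ = prior αⱼ + observed count nⱼ.
Posterior concentration: (18.9, 27.9, 16.2, 38.3), total = 101.3.
E[θ_{S1}|data] = α_{S1}/Σα = 18.9/101.3 = 0.1866.

0.1866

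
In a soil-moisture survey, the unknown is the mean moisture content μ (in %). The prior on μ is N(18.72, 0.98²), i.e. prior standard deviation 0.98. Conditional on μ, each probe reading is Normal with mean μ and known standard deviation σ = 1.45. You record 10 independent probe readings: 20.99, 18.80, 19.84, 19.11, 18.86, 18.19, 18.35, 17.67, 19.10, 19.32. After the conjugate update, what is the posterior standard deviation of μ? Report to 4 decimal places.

For Normal data with known variance σ², a Normal(μ₀, σ₀²) prior on μ is conjugate. Posterior precision = 1/σ₀² + n/σ²; posterior mean is the precision-weighted average of μ₀ and x̄.
σ₀² = 0.98² = 0.9604, σ² = 1.45² = 2.1025; σ² + n·σ₀² = 2.1025 + 10·0.9604 = 11.7065.
Posterior precision = 1/σ₀² + n/σ² = 1/0.9604 + 10/2.1025 = (σ² + n·σ₀²)/(σ₀²σ²) = 11.7065/(0.9604·2.1025); posterior variance σₙ² = σ₀²σ²/(σ² + n·σ₀²) = 0.9604·2.1025/11.7065 = 0.172489.
Posterior SD = √σₙ² = √(0.9604·2.1025/11.7065) = 0.4153.

0.4153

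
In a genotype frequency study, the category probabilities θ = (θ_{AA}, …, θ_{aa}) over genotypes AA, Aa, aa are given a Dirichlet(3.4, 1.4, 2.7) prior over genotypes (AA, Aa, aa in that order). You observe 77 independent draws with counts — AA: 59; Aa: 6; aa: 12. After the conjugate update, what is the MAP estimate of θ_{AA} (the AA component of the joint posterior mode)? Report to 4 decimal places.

The Dirichlet prior is conjugate to the Multinomial likelihood: each posterior αⱼ = prior αⱼ + observed count nⱼ.
Posterior concentration: (62.4, 7.4, 14.7), total = 84.5.
Joint mode component: (α_{AA}−1)/(Σα−K) = 61.4/81.5 = 0.7534.

0.7534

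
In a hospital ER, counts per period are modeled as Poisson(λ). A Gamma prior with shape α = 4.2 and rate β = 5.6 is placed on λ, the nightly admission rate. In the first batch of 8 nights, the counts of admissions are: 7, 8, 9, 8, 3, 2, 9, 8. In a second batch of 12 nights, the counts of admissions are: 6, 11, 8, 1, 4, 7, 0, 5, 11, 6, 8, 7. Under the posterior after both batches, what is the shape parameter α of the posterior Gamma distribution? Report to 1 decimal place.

With a Gamma(shape α, rate β) prior, the Poisson likelihood is conjugate: the posterior is Gamma(α + ΣXᵢ, β + n).
Batch 1: sum of counts S = 54 over n = 8 nights.
After batch 1: Gamma(α+S, β+n) = Gamma(4.2+54, 5.6+8) = Gamma(58.2, 13.6).
Batch 2: sum of counts S = 74 over n = 12 nights.
After batch 2: Gamma(α+S, β+n) = Gamma(58.2+74, 13.6+12) = Gamma(132.2, 25.6).
Posterior α = 132.2.

132.2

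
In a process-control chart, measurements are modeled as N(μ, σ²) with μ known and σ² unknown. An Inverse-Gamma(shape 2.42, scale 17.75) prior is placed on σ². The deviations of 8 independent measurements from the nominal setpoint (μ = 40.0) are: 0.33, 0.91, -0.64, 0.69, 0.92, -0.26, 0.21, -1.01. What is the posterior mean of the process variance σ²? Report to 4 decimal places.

With known mean μ and an Inverse-Gamma(α, β) prior on σ², the Normal likelihood is conjugate: posterior is Inv-Gamma(α + n/2, β + Σ(xᵢ−μ)²/2).
Σ(xᵢ−μ)² = (0.33)² + (0.91)² + (-0.64)² + (0.69)² + (0.92)² + (-0.26)² + (0.21)² + (-1.01)² = 3.8009.
Posterior: Inv-Gamma(2.42 + 8/2, 17.75 + 3.8009/2) = Inv-Gamma(6.42, 19.65045).
E[σ²|data] = β/(α−1) = 19.65045/5.42 = 3.6255.

3.6255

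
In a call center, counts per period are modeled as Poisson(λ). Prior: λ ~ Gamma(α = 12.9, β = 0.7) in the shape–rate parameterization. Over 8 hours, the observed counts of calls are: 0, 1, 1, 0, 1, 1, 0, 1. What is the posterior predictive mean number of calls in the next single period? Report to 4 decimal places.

2.0575

With a Gamma(shape α, rate β) prior, the Poisson likelihood is conjugate: the posterior is Gamma(α + ΣXᵢ, β + n).
Sum of counts S = 5 over n = 8 hours.
Posterior: Gamma(α+S, β+n) = Gamma(12.9+5, 0.7+8) = Gamma(17.9, 8.7).
The predictive distribution for one future period is NegBinom with mean α/β = 2.0575.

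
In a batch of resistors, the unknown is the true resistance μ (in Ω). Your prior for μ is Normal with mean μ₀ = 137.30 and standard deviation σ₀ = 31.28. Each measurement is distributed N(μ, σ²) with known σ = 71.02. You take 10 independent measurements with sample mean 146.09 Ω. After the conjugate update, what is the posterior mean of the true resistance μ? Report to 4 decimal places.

For Normal data with known variance σ², a Normal(μ₀, σ₀²) prior on μ is conjugate. Posterior precision = 1/σ₀² + n/σ²; posterior mean is the precision-weighted average of μ₀ and x̄.
n·x̄ = 10·146.09 = 1460.9.
σ₀² = 31.28² = 978.4384, σ² = 71.02² = 5043.8404; σ² + n·σ₀² = 5043.8404 + 10·978.4384 = 14828.2244.
Posterior mean = (μ₀/σ₀² + n·x̄/σ²)/(1/σ₀² + n/σ²) = (σ²·μ₀ + σ₀²·n·x̄)/(σ² + n·σ₀²) = (5043.8404·137.30 + 978.4384·1460.9)/14828.2244 = 2121919.94548/14828.2244 = 143.1001.

143.1001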